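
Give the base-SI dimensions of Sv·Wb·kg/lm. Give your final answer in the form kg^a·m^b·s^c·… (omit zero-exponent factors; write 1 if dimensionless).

kg²·m⁴·s⁻⁴·A⁻¹·cd⁻¹

Sv = m²·s⁻².
lm = cd.
So lm⁻¹ = cd⁻¹.
Wb = kg·m²·s⁻²·A⁻¹.
Combining: Sv·lm⁻¹·Wb·kg = (m²·s⁻²) · cd⁻¹ · (kg·m²·s⁻²·A⁻¹) · kg = kg²·m⁴·s⁻⁴·A⁻¹·cd⁻¹.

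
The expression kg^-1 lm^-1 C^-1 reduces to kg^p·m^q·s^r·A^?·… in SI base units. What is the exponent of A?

-1

lm = cd·sr = cd (luminous flux; sr is dimensionless).
So lm⁻¹ = cd⁻¹.
C = A·s = s·A (charge = current × time).
So C⁻¹ = s⁻¹·A⁻¹.
Combining: kg⁻¹·lm⁻¹·C⁻¹ = kg⁻¹ · cd⁻¹ · (s⁻¹·A⁻¹) = kg⁻¹·s⁻¹·A⁻¹·cd⁻¹.
The exponent of A is -1.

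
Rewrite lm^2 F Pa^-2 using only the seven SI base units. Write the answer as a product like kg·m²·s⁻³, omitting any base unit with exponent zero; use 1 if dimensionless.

lm = cd.
So lm² = cd².
F = kg⁻¹·m⁻²·s⁴·A².
Pa = kg·m⁻¹·s⁻².
So Pa⁻² = kg⁻²·m²·s⁴.
Combining: lm²·F·Pa⁻² = cd² · (kg⁻¹·m⁻²·s⁴·A²) · (kg⁻²·m²·s⁴) = kg⁻³·s⁸·A²·cd².

kg⁻³·s⁸·A²·cd²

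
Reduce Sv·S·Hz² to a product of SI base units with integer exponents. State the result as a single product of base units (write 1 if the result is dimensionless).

Sv = J/kg (equivalent dose = energy per mass),
    = m²·s⁻².
S = 1/Ω (conductance is reciprocal resistance),
    = kg⁻¹·m⁻²·s³·A².
Hz = 1/s = s⁻¹ (frequency is cycles per second).
So Hz² = s⁻².
Combining: Sv·S·Hz² = (m²·s⁻²) · (kg⁻¹·m⁻²·s³·A²) · s⁻² = kg⁻¹·s⁻¹·A².

kg⁻¹·s⁻¹·A²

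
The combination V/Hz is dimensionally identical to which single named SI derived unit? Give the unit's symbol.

V = W/A (potential = power per current),
    = kg·m²·s⁻³·A⁻¹.
Hz = 1/s = s⁻¹ (frequency is cycles per second).
So Hz⁻¹ = s.
Combining: V·Hz⁻¹ = (kg·m²·s⁻³·A⁻¹) · s = kg·m²·s⁻²·A⁻¹.
kg·m²·s⁻²·A⁻¹ is the base-SI form of the weber.

Wb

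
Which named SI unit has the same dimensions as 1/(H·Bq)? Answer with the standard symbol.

H = Wb/A (inductance = flux per current),
    = kg·m²·s⁻²·A⁻².
So H⁻¹ = kg⁻¹·m⁻²·s²·A².
Bq = 1/s = s⁻¹ (activity is decays per second).
So Bq⁻¹ = s.
Combining: H⁻¹·Bq⁻¹ = (kg⁻¹·m⁻²·s²·A²) · s = kg⁻¹·m⁻²·s³·A².
kg⁻¹·m⁻²·s³·A² is the base-SI form of the siemens.

S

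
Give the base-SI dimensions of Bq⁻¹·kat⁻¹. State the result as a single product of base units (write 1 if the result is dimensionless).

Bq = 1/s = s⁻¹ (activity is decays per second).
So Bq⁻¹ = s.
kat = mol/s = s⁻¹·mol (catalytic activity).
So kat⁻¹ = s·mol⁻¹.
Combining: Bq⁻¹·kat⁻¹ = s · (s·mol⁻¹) = s²·mol⁻¹.

s²·mol⁻¹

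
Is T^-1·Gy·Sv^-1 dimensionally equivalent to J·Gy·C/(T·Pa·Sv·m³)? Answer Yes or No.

Left side:
  T = Wb/m² (flux density = flux per area),
      = kg·s⁻²·A⁻¹.
  So T⁻¹ = kg⁻¹·s²·A.
  Gy = J/kg (absorbed dose = energy per mass),
      = m²·s⁻².
  Sv = J/kg (equivalent dose = energy per mass),
      = m²·s⁻².
  So Sv⁻¹ = m⁻²·s².
  Combining: T⁻¹·Gy·Sv⁻¹ = (kg⁻¹·s²·A) · (m²·s⁻²) · (m⁻²·s²) = kg⁻¹·s²·A.
Right side:
  J = kg·m²·s⁻².
  Gy = m²·s⁻².
  C = s·A.
  T = kg·s⁻²·A⁻¹.
  So T⁻¹ = kg⁻¹·s²·A.
  Pa = kg·m⁻¹·s⁻².
  So Pa⁻¹ = kg⁻¹·m·s².
  Sv = m²·s⁻².
  So Sv⁻¹ = m⁻²·s².
  Combining: J·Gy·C·T⁻¹·Pa⁻¹·Sv⁻¹·m⁻³ = (kg·m²·s⁻²) · (m²·s⁻²) · (s·A) · (kg⁻¹·s²·A) · (kg⁻¹·m·s²) · (m⁻²·s²) · m⁻³ = kg⁻¹·s³·A².
Left is kg⁻¹·s²·A; right is kg⁻¹·s³·A² — different.

No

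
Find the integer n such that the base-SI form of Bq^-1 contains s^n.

1

Bq = 1/s = s⁻¹ (activity is decays per second).
So Bq⁻¹ = s.
The exponent of s is 1.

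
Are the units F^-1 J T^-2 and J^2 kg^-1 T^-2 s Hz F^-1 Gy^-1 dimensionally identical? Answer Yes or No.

Left side:
  F = kg⁻¹·m⁻²·s⁴·A².
  So F⁻¹ = kg·m²·s⁻⁴·A⁻².
  J = kg·m²·s⁻².
  T = kg·s⁻²·A⁻¹.
  So T⁻² = kg⁻²·s⁴·A².
  Combining: F⁻¹·J·T⁻² = (kg·m²·s⁻⁴·A⁻²) · (kg·m²·s⁻²) · (kg⁻²·s⁴·A²) = m⁴·s⁻².
Right side:
  J = kg·m²·s⁻².
  So J² = kg²·m⁴·s⁻⁴.
  T = kg·s⁻²·A⁻¹.
  So T⁻² = kg⁻²·s⁴·A².
  Hz = s⁻¹.
  F = kg⁻¹·m⁻²·s⁴·A².
  So F⁻¹ = kg·m²·s⁻⁴·A⁻².
  Gy = m²·s⁻².
  So Gy⁻¹ = m⁻²·s².
  Combining: J²·kg⁻¹·T⁻²·s·Hz·F⁻¹·Gy⁻¹ = (kg²·m⁴·s⁻⁴) · kg⁻¹ · (kg⁻²·s⁴·A²) · s · s⁻¹ · (kg·m²·s⁻⁴·A⁻²) · (m⁻²·s²) = m⁴·s⁻².
Both reduce to m⁴·s⁻².

Yes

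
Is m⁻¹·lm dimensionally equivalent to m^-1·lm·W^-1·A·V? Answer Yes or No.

Left side:
  lm = cd.
  Combining: m⁻¹·lm = m⁻¹ · cd = m⁻¹·cd.
Right side:
  lm = cd.
  W = kg·m²·s⁻³.
  So W⁻¹ = kg⁻¹·m⁻²·s³.
  V = kg·m²·s⁻³·A⁻¹.
  Combining: m⁻¹·lm·W⁻¹·A·V = m⁻¹ · cd · (kg⁻¹·m⁻²·s³) · A · (kg·m²·s⁻³·A⁻¹) = m⁻¹·cd.
Both reduce to m⁻¹·cd.

Yes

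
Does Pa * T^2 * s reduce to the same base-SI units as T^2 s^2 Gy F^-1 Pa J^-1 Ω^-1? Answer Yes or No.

Left side:
  Pa = kg·m⁻¹·s⁻².
  T = kg·s⁻²·A⁻¹.
  So T² = kg²·s⁻⁴·A⁻².
  Combining: Pa·T²·s = (kg·m⁻¹·s⁻²) · (kg²·s⁻⁴·A⁻²) · s = kg³·m⁻¹·s⁻⁵·A⁻².
Right side:
  T = kg·s⁻²·A⁻¹.
  So T² = kg²·s⁻⁴·A⁻².
  Gy = m²·s⁻².
  F = kg⁻¹·m⁻²·s⁴·A².
  So F⁻¹ = kg·m²·s⁻⁴·A⁻².
  Pa = kg·m⁻¹·s⁻².
  J = kg·m²·s⁻².
  So J⁻¹ = kg⁻¹·m⁻²·s².
  Ω = kg·m²·s⁻³·A⁻².
  So Ω⁻¹ = kg⁻¹·m⁻²·s³·A².
  Combining: T²·s²·Gy·F⁻¹·Pa·J⁻¹·Ω⁻¹ = (kg²·s⁻⁴·A⁻²) · s² · (m²·s⁻²) · (kg·m²·s⁻⁴·A⁻²) · (kg·m⁻¹·s⁻²) · (kg⁻¹·m⁻²·s²) · (kg⁻¹·m⁻²·s³·A²) = kg²·m⁻¹·s⁻⁵·A⁻².
Left is kg³·m⁻¹·s⁻⁵·A⁻²; right is kg²·m⁻¹·s⁻⁵·A⁻² — different.

No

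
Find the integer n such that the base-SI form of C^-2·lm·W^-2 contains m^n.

-4

C = A·s = s·A (charge = current × time).
So C⁻² = s⁻²·A⁻².
lm = cd·sr = cd (luminous flux; sr is dimensionless).
W = J/s (power = energy per time),
    = kg·m²·s⁻³.
So W⁻² = kg⁻²·m⁻⁴·s⁶.
Combining: C⁻²·lm·W⁻² = (s⁻²·A⁻²) · cd · (kg⁻²·m⁻⁴·s⁶) = kg⁻²·m⁻⁴·s⁴·A⁻²·cd.
The exponent of m is -4.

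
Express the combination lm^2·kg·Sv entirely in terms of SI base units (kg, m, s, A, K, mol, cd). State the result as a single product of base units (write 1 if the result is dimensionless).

lm = cd.
So lm² = cd².
Sv = m²·s⁻².
Combining: lm²·kg·Sv = cd² · kg · (m²·s⁻²) = kg·m²·s⁻²·cd².

kg·m²·s⁻²·cd²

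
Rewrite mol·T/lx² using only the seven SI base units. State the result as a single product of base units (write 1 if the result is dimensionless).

kg·m⁴·s⁻²·A⁻¹·mol·cd⁻²

T = Wb/m² (flux density = flux per area),
    = kg·s⁻²·A⁻¹.
lx = lm/m² (illuminance = luminous flux per area),
    = m⁻²·cd.
So lx⁻² = m⁴·cd⁻².
Combining: mol·T·lx⁻² = mol · (kg·s⁻²·A⁻¹) · (m⁴·cd⁻²) = kg·m⁴·s⁻²·A⁻¹·mol·cd⁻².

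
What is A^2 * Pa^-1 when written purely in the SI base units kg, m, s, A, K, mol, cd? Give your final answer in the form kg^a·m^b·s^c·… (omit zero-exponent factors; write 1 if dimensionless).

Pa = N/m² (pressure = force per area),
    = kg·m⁻¹·s⁻².
So Pa⁻¹ = kg⁻¹·m·s².
Combining: A²·Pa⁻¹ = A² · (kg⁻¹·m·s²) = kg⁻¹·m·s²·A².

kg⁻¹·m·s²·A²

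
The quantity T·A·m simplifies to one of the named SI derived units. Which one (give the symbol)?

T = Wb/m² (flux density = flux per area),
    = kg·s⁻²·A⁻¹.
Combining: T·A·m = (kg·s⁻²·A⁻¹) · A · m = kg·m·s⁻².
kg·m·s⁻² is the base-SI form of the newton.

N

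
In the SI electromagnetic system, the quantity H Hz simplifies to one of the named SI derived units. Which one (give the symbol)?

H = Wb/A (inductance = flux per current),
    = kg·m²·s⁻²·A⁻².
Hz = 1/s = s⁻¹ (frequency is cycles per second).
Combining: H·Hz = (kg·m²·s⁻²·A⁻²) · s⁻¹ = kg·m²·s⁻³·A⁻².
kg·m²·s⁻³·A⁻² is the base-SI form of the ohm.

Ω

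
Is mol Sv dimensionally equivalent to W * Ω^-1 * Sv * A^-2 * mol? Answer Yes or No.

Yes

Left side:
  Sv = J/kg (equivalent dose = energy per mass),
      = m²·s⁻².
  Combining: mol·Sv = mol · (m²·s⁻²) = m²·s⁻²·mol.
Right side:
  W = kg·m²·s⁻³.
  Ω = kg·m²·s⁻³·A⁻².
  So Ω⁻¹ = kg⁻¹·m⁻²·s³·A².
  Sv = m²·s⁻².
  Combining: W·Ω⁻¹·Sv·A⁻²·mol = (kg·m²·s⁻³) · (kg⁻¹·m⁻²·s³·A²) · (m²·s⁻²) · A⁻² · mol = m²·s⁻²·mol.
Both reduce to m²·s⁻²·mol.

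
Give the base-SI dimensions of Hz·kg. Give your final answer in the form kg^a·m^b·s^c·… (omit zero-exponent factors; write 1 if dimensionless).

kg·s⁻¹

Hz = 1/s = s⁻¹ (frequency is cycles per second).
Combining: Hz·kg = s⁻¹ · kg = kg·s⁻¹.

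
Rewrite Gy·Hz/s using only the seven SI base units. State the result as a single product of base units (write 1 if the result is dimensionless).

m²·s⁻⁴

Gy = J/kg (absorbed dose = energy per mass),
    = m²·s⁻².
Hz = 1/s = s⁻¹ (frequency is cycles per second).
Combining: s⁻¹·Gy·Hz = s⁻¹ · (m²·s⁻²) · s⁻¹ = m²·s⁻⁴.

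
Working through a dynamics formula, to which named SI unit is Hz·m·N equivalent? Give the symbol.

W

Hz = s⁻¹.
N = kg·m·s⁻².
Combining: Hz·m·N = s⁻¹ · m · (kg·m·s⁻²) = kg·m²·s⁻³.
kg·m²·s⁻³ is the base-SI form of the watt.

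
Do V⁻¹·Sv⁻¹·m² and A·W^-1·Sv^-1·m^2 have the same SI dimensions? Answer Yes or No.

Left side:
  V = W/A (potential = power per current),
      = kg·m²·s⁻³·A⁻¹.
  So V⁻¹ = kg⁻¹·m⁻²·s³·A.
  Sv = J/kg (equivalent dose = energy per mass),
      = m²·s⁻².
  So Sv⁻¹ = m⁻²·s².
  Combining: V⁻¹·Sv⁻¹·m² = (kg⁻¹·m⁻²·s³·A) · (m⁻²·s²) · m² = kg⁻¹·m⁻²·s⁵·A.
Right side:
  W = kg·m²·s⁻³.
  So W⁻¹ = kg⁻¹·m⁻²·s³.
  Sv = m²·s⁻².
  So Sv⁻¹ = m⁻²·s².
  Combining: A·W⁻¹·Sv⁻¹·m² = A · (kg⁻¹·m⁻²·s³) · (m⁻²·s²) · m² = kg⁻¹·m⁻²·s⁵·A.
Both reduce to kg⁻¹·m⁻²·s⁵·A.

Yes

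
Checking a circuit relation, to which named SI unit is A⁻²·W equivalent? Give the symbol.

W = kg·m²·s⁻³.
Combining: A⁻²·W = A⁻² · (kg·m²·s⁻³) = kg·m²·s⁻³·A⁻².
kg·m²·s⁻³·A⁻² is the base-SI form of the ohm.

Ω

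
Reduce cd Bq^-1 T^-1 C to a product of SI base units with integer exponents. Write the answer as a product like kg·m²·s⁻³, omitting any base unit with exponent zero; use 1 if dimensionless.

Bq = s⁻¹.
So Bq⁻¹ = s.
T = kg·s⁻²·A⁻¹.
So T⁻¹ = kg⁻¹·s²·A.
C = s·A.
Combining: cd·Bq⁻¹·T⁻¹·C = cd · s · (kg⁻¹·s²·A) · (s·A) = kg⁻¹·s⁴·A²·cd.

kg⁻¹·s⁴·A²·cd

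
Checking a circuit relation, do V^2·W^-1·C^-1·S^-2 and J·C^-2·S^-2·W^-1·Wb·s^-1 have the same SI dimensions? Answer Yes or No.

Left side:
  V = kg·m²·s⁻³·A⁻¹.
  So V² = kg²·m⁴·s⁻⁶·A⁻².
  W = kg·m²·s⁻³.
  So W⁻¹ = kg⁻¹·m⁻²·s³.
  C = s·A.
  So C⁻¹ = s⁻¹·A⁻¹.
  S = kg⁻¹·m⁻²·s³·A².
  So S⁻² = kg²·m⁴·s⁻⁶·A⁻⁴.
  Combining: V²·W⁻¹·C⁻¹·S⁻² = (kg²·m⁴·s⁻⁶·A⁻²) · (kg⁻¹·m⁻²·s³) · (s⁻¹·A⁻¹) · (kg²·m⁴·s⁻⁶·A⁻⁴) = kg³·m⁶·s⁻¹⁰·A⁻⁷.
Right side:
  J = kg·m²·s⁻².
  C = s·A.
  So C⁻² = s⁻²·A⁻².
  S = kg⁻¹·m⁻²·s³·A².
  So S⁻² = kg²·m⁴·s⁻⁶·A⁻⁴.
  W = kg·m²·s⁻³.
  So W⁻¹ = kg⁻¹·m⁻²·s³.
  Wb = kg·m²·s⁻²·A⁻¹.
  Combining: J·C⁻²·S⁻²·W⁻¹·Wb·s⁻¹ = (kg·m²·s⁻²) · (s⁻²·A⁻²) · (kg²·m⁴·s⁻⁶·A⁻⁴) · (kg⁻¹·m⁻²·s³) · (kg·m²·s⁻²·A⁻¹) · s⁻¹ = kg³·m⁶·s⁻¹⁰·A⁻⁷.
Both reduce to kg³·m⁶·s⁻¹⁰·A⁻⁷.

Yes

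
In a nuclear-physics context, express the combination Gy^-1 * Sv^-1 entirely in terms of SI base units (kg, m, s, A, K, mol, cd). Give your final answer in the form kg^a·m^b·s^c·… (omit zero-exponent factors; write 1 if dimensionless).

Gy = m²·s⁻².
So Gy⁻¹ = m⁻²·s².
Sv = m²·s⁻².
So Sv⁻¹ = m⁻²·s².
Combining: Gy⁻¹·Sv⁻¹ = (m⁻²·s²) · (m⁻²·s²) = m⁻⁴·s⁴.

m⁻⁴·s⁴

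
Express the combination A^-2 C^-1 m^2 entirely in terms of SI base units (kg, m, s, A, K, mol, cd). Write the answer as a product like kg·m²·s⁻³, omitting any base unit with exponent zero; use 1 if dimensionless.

C = A·s = s·A (charge = current × time).
So C⁻¹ = s⁻¹·A⁻¹.
Combining: A⁻²·C⁻¹·m² = A⁻² · (s⁻¹·A⁻¹) · m² = m²·s⁻¹·A⁻³.

m²·s⁻¹·A⁻³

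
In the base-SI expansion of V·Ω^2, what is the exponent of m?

6

V = W/A (potential = power per current),
    = kg·m²·s⁻³·A⁻¹.
Ω = V/A (resistance = voltage per current),
    = kg·m²·s⁻³·A⁻².
So Ω² = kg²·m⁴·s⁻⁶·A⁻⁴.
Combining: V·Ω² = (kg·m²·s⁻³·A⁻¹) · (kg²·m⁴·s⁻⁶·A⁻⁴) = kg³·m⁶·s⁻⁹·A⁻⁵.
The exponent of m is 6.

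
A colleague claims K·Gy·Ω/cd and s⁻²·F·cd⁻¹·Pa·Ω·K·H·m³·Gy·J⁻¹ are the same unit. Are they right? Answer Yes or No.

Left side:
  Gy = m²·s⁻².
  Ω = kg·m²·s⁻³·A⁻².
  Combining: cd⁻¹·K·Gy·Ω = cd⁻¹ · K · (m²·s⁻²) · (kg·m²·s⁻³·A⁻²) = kg·m⁴·s⁻⁵·A⁻²·K·cd⁻¹.
Right side:
  F = C/V (capacitance = charge per voltage),
      = A·s/(kg·m²·s⁻³·A⁻¹) (substituting C and V),
      = kg⁻¹·m⁻²·s⁴·A².
  Pa = N/m² (pressure = force per area),
      = kg·m⁻¹·s⁻².
  Ω = V/A (resistance = voltage per current),
      = kg·m²·s⁻³·A⁻².
  H = Wb/A (inductance = flux per current),
      = kg·m²·s⁻²·A⁻².
  Gy = J/kg (absorbed dose = energy per mass),
      = m²·s⁻².
  J = N·m (work = force × distance),
      = kg·m²·s⁻².
  So J⁻¹ = kg⁻¹·m⁻²·s².
  Combining: s⁻²·F·cd⁻¹·Pa·Ω·K·H·m³·Gy·J⁻¹ = s⁻² · (kg⁻¹·m⁻²·s⁴·A²) · cd⁻¹ · (kg·m⁻¹·s⁻²) · (kg·m²·s⁻³·A⁻²) · K · (kg·m²·s⁻²·A⁻²) · m³ · (m²·s⁻²) · (kg⁻¹·m⁻²·s²) = kg·m⁴·s⁻⁵·A⁻²·K·cd⁻¹.
Both reduce to kg·m⁴·s⁻⁵·A⁻²·K·cd⁻¹.

Yes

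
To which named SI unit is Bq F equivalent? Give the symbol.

Bq = 1/s = s⁻¹ (activity is decays per second).
F = C/V (capacitance = charge per voltage),
    = A·s/(kg·m²·s⁻³·A⁻¹) (substituting C and V),
    = kg⁻¹·m⁻²·s⁴·A².
Combining: Bq·F = s⁻¹ · (kg⁻¹·m⁻²·s⁴·A²) = kg⁻¹·m⁻²·s³·A².
kg⁻¹·m⁻²·s³·A² is the base-SI form of the siemens.

S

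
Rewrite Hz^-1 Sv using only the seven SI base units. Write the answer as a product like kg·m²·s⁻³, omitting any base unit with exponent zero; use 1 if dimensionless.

Hz = 1/s = s⁻¹ (frequency is cycles per second).
So Hz⁻¹ = s.
Sv = J/kg (equivalent dose = energy per mass),
    = m²·s⁻².
Combining: Hz⁻¹·Sv = s · (m²·s⁻²) = m²·s⁻¹.

m²·s⁻¹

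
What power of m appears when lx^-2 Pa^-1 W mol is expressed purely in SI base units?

lx = lm/m² (illuminance = luminous flux per area),
    = m⁻²·cd.
So lx⁻² = m⁴·cd⁻².
Pa = N/m² (pressure = force per area),
    = kg·m⁻¹·s⁻².
So Pa⁻¹ = kg⁻¹·m·s².
W = J/s (power = energy per time),
    = kg·m²·s⁻³.
Combining: lx⁻²·Pa⁻¹·W·mol = (m⁴·cd⁻²) · (kg⁻¹·m·s²) · (kg·m²·s⁻³) · mol = m⁷·s⁻¹·mol·cd⁻².
The exponent of m is 7.

7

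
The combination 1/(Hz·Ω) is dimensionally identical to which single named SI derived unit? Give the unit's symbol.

Hz = s⁻¹.
So Hz⁻¹ = s.
Ω = kg·m²·s⁻³·A⁻².
So Ω⁻¹ = kg⁻¹·m⁻²·s³·A².
Combining: Hz⁻¹·Ω⁻¹ = s · (kg⁻¹·m⁻²·s³·A²) = kg⁻¹·m⁻²·s⁴·A².
kg⁻¹·m⁻²·s⁴·A² is the base-SI form of the farad.

F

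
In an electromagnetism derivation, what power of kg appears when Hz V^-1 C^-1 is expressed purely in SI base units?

-1

Hz = s⁻¹.
V = kg·m²·s⁻³·A⁻¹.
So V⁻¹ = kg⁻¹·m⁻²·s³·A.
C = s·A.
So C⁻¹ = s⁻¹·A⁻¹.
Combining: Hz·V⁻¹·C⁻¹ = s⁻¹ · (kg⁻¹·m⁻²·s³·A) · (s⁻¹·A⁻¹) = kg⁻¹·m⁻²·s.
The exponent of kg is -1.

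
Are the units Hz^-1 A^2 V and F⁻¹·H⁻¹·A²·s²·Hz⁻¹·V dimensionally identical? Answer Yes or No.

Yes

Left side:
  Hz = s⁻¹.
  So Hz⁻¹ = s.
  V = kg·m²·s⁻³·A⁻¹.
  Combining: Hz⁻¹·A²·V = s · A² · (kg·m²·s⁻³·A⁻¹) = kg·m²·s⁻²·A.
Right side:
  F = kg⁻¹·m⁻²·s⁴·A².
  So F⁻¹ = kg·m²·s⁻⁴·A⁻².
  H = kg·m²·s⁻²·A⁻².
  So H⁻¹ = kg⁻¹·m⁻²·s²·A².
  Hz = s⁻¹.
  So Hz⁻¹ = s.
  V = kg·m²·s⁻³·A⁻¹.
  Combining: F⁻¹·H⁻¹·A²·s²·Hz⁻¹·V = (kg·m²·s⁻⁴·A⁻²) · (kg⁻¹·m⁻²·s²·A²) · A² · s² · s · (kg·m²·s⁻³·A⁻¹) = kg·m²·s⁻²·A.
Both reduce to kg·m²·s⁻²·A.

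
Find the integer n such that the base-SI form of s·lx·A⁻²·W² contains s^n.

lx = lm/m² (illuminance = luminous flux per area),
    = m⁻²·cd.
W = J/s (power = energy per time),
    = kg·m²·s⁻³.
So W² = kg²·m⁴·s⁻⁶.
Combining: s·lx·A⁻²·W² = s · (m⁻²·cd) · A⁻² · (kg²·m⁴·s⁻⁶) = kg²·m²·s⁻⁵·A⁻²·cd.
The exponent of s is -5.

-5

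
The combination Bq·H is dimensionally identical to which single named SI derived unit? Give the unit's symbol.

Ω

Bq = s⁻¹.
H = kg·m²·s⁻²·A⁻².
Combining: Bq·H = s⁻¹ · (kg·m²·s⁻²·A⁻²) = kg·m²·s⁻³·A⁻².
kg·m²·s⁻³·A⁻² is the base-SI form of the ohm.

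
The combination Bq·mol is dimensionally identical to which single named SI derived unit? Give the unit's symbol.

Bq = 1/s = s⁻¹ (activity is decays per second).
Combining: Bq·mol = s⁻¹ · mol = s⁻¹·mol.
s⁻¹·mol is the base-SI form of the katal.

kat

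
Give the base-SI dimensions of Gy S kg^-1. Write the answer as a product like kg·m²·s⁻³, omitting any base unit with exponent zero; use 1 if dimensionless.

kg⁻²·s·A²

Gy = J/kg (absorbed dose = energy per mass),
    = m²·s⁻².
S = 1/Ω (conductance is reciprocal resistance),
    = kg⁻¹·m⁻²·s³·A².
Combining: Gy·S·kg⁻¹ = (m²·s⁻²) · (kg⁻¹·m⁻²·s³·A²) · kg⁻¹ = kg⁻²·s·A².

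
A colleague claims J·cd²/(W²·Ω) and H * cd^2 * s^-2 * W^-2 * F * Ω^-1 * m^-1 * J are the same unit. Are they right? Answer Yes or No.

Left side:
  J = kg·m²·s⁻².
  W = kg·m²·s⁻³.
  So W⁻² = kg⁻²·m⁻⁴·s⁶.
  Ω = kg·m²·s⁻³·A⁻².
  So Ω⁻¹ = kg⁻¹·m⁻²·s³·A².
  Combining: J·W⁻²·Ω⁻¹·cd² = (kg·m²·s⁻²) · (kg⁻²·m⁻⁴·s⁶) · (kg⁻¹·m⁻²·s³·A²) · cd² = kg⁻²·m⁻⁴·s⁷·A²·cd².
Right side:
  H = Wb/A (inductance = flux per current),
      = kg·m²·s⁻²·A⁻².
  W = J/s (power = energy per time),
      = kg·m²·s⁻³.
  So W⁻² = kg⁻²·m⁻⁴·s⁶.
  F = C/V (capacitance = charge per voltage),
      = A·s/(kg·m²·s⁻³·A⁻¹) (substituting C and V),
      = kg⁻¹·m⁻²·s⁴·A².
  Ω = V/A (resistance = voltage per current),
      = kg·m²·s⁻³·A⁻².
  So Ω⁻¹ = kg⁻¹·m⁻²·s³·A².
  J = N·m (work = force × distance),
      = kg·m²·s⁻².
  Combining: H·cd²·s⁻²·W⁻²·F·Ω⁻¹·m⁻¹·J = (kg·m²·s⁻²·A⁻²) · cd² · s⁻² · (kg⁻²·m⁻⁴·s⁶) · (kg⁻¹·m⁻²·s⁴·A²) · (kg⁻¹·m⁻²·s³·A²) · m⁻¹ · (kg·m²·s⁻²) = kg⁻²·m⁻⁵·s⁷·A²·cd².
Left is kg⁻²·m⁻⁴·s⁷·A²·cd²; right is kg⁻²·m⁻⁵·s⁷·A²·cd² — different.

No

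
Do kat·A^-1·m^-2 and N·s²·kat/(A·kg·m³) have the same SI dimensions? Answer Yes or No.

Yes

Left side:
  kat = mol/s = s⁻¹·mol (catalytic activity).
  Combining: kat·A⁻¹·m⁻² = (s⁻¹·mol) · A⁻¹ · m⁻² = m⁻²·s⁻¹·A⁻¹·mol.
Right side:
  N = kg·m·s⁻².
  kat = s⁻¹·mol.
  Combining: A⁻¹·kg⁻¹·N·s²·m⁻³·kat = A⁻¹ · kg⁻¹ · (kg·m·s⁻²) · s² · m⁻³ · (s⁻¹·mol) = m⁻²·s⁻¹·A⁻¹·mol.
Both reduce to m⁻²·s⁻¹·A⁻¹·mol.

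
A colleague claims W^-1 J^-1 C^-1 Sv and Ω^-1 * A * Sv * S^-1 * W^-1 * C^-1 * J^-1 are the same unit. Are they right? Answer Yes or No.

No

Left side:
  W = J/s (power = energy per time),
      = kg·m²·s⁻³.
  So W⁻¹ = kg⁻¹·m⁻²·s³.
  J = N·m (work = force × distance),
      = kg·m²·s⁻².
  So J⁻¹ = kg⁻¹·m⁻²·s².
  C = A·s = s·A (charge = current × time).
  So C⁻¹ = s⁻¹·A⁻¹.
  Sv = J/kg (equivalent dose = energy per mass),
      = m²·s⁻².
  Combining: W⁻¹·J⁻¹·C⁻¹·Sv = (kg⁻¹·m⁻²·s³) · (kg⁻¹·m⁻²·s²) · (s⁻¹·A⁻¹) · (m²·s⁻²) = kg⁻²·m⁻²·s²·A⁻¹.
Right side:
  Ω = V/A (resistance = voltage per current),
      = kg·m²·s⁻³·A⁻².
  So Ω⁻¹ = kg⁻¹·m⁻²·s³·A².
  Sv = J/kg (equivalent dose = energy per mass),
      = m²·s⁻².
  S = 1/Ω (conductance is reciprocal resistance),
      = kg⁻¹·m⁻²·s³·A².
  So S⁻¹ = kg·m²·s⁻³·A⁻².
  W = J/s (power = energy per time),
      = kg·m²·s⁻³.
  So W⁻¹ = kg⁻¹·m⁻²·s³.
  C = A·s = s·A (charge = current × time).
  So C⁻¹ = s⁻¹·A⁻¹.
  J = N·m (work = force × distance),
      = kg·m²·s⁻².
  So J⁻¹ = kg⁻¹·m⁻²·s².
  Combining: Ω⁻¹·A·Sv·S⁻¹·W⁻¹·C⁻¹·J⁻¹ = (kg⁻¹·m⁻²·s³·A²) · A · (m²·s⁻²) · (kg·m²·s⁻³·A⁻²) · (kg⁻¹·m⁻²·s³) · (s⁻¹·A⁻¹) · (kg⁻¹·m⁻²·s²) = kg⁻²·m⁻²·s².
Left is kg⁻²·m⁻²·s²·A⁻¹; right is kg⁻²·m⁻²·s² — different.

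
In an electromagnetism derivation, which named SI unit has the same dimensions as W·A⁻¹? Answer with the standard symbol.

V

W = kg·m²·s⁻³.
Combining: W·A⁻¹ = (kg·m²·s⁻³) · A⁻¹ = kg·m²·s⁻³·A⁻¹.
kg·m²·s⁻³·A⁻¹ is the base-SI form of the volt.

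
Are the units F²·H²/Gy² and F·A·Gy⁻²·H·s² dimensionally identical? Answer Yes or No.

Left side:
  Gy = J/kg (absorbed dose = energy per mass),
      = m²·s⁻².
  So Gy⁻² = m⁻⁴·s⁴.
  F = C/V (capacitance = charge per voltage),
      = A·s/(kg·m²·s⁻³·A⁻¹) (substituting C and V),
      = kg⁻¹·m⁻²·s⁴·A².
  So F² = kg⁻²·m⁻⁴·s⁸·A⁴.
  H = Wb/A (inductance = flux per current),
      = kg·m²·s⁻²·A⁻².
  So H² = kg²·m⁴·s⁻⁴·A⁻⁴.
  Combining: Gy⁻²·F²·H² = (m⁻⁴·s⁴) · (kg⁻²·m⁻⁴·s⁸·A⁴) · (kg²·m⁴·s⁻⁴·A⁻⁴) = m⁻⁴·s⁸.
Right side:
  F = C/V (capacitance = charge per voltage),
      = A·s/(kg·m²·s⁻³·A⁻¹) (substituting C and V),
      = kg⁻¹·m⁻²·s⁴·A².
  Gy = J/kg (absorbed dose = energy per mass),
      = m²·s⁻².
  So Gy⁻² = m⁻⁴·s⁴.
  H = Wb/A (inductance = flux per current),
      = kg·m²·s⁻²·A⁻².
  Combining: F·A·Gy⁻²·H·s² = (kg⁻¹·m⁻²·s⁴·A²) · A · (m⁻⁴·s⁴) · (kg·m²·s⁻²·A⁻²) · s² = m⁻⁴·s⁸·A.
Left is m⁻⁴·s⁸; right is m⁻⁴·s⁸·A — different.

No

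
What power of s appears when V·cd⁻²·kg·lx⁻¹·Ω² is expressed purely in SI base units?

V = W/A (potential = power per current),
    = kg·m²·s⁻³·A⁻¹.
lx = lm/m² (illuminance = luminous flux per area),
    = m⁻²·cd.
So lx⁻¹ = m²·cd⁻¹.
Ω = V/A (resistance = voltage per current),
    = kg·m²·s⁻³·A⁻².
So Ω² = kg²·m⁴·s⁻⁶·A⁻⁴.
Combining: V·cd⁻²·kg·lx⁻¹·Ω² = (kg·m²·s⁻³·A⁻¹) · cd⁻² · kg · (m²·cd⁻¹) · (kg²·m⁴·s⁻⁶·A⁻⁴) = kg⁴·m⁸·s⁻⁹·A⁻⁵·cd⁻³.
The exponent of s is -9.

-9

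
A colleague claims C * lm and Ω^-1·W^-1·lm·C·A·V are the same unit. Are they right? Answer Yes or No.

No

Left side:
  C = A·s = s·A (charge = current × time).
  lm = cd·sr = cd (luminous flux; sr is dimensionless).
  Combining: C·lm = (s·A) · cd = s·A·cd.
Right side:
  Ω = kg·m²·s⁻³·A⁻².
  So Ω⁻¹ = kg⁻¹·m⁻²·s³·A².
  W = kg·m²·s⁻³.
  So W⁻¹ = kg⁻¹·m⁻²·s³.
  lm = cd.
  C = s·A.
  V = kg·m²·s⁻³·A⁻¹.
  Combining: Ω⁻¹·W⁻¹·lm·C·A·V = (kg⁻¹·m⁻²·s³·A²) · (kg⁻¹·m⁻²·s³) · cd · (s·A) · A · (kg·m²·s⁻³·A⁻¹) = kg⁻¹·m⁻²·s⁴·A³·cd.
Left is s·A·cd; right is kg⁻¹·m⁻²·s⁴·A³·cd — different.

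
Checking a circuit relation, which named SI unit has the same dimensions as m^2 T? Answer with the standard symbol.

T = Wb/m² (flux density = flux per area),
    = kg·s⁻²·A⁻¹.
Combining: m²·T = m² · (kg·s⁻²·A⁻¹) = kg·m²·s⁻²·A⁻¹.
kg·m²·s⁻²·A⁻¹ is the base-SI form of the weber.

Wb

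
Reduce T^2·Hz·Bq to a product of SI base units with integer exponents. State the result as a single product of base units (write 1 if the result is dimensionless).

kg²·s⁻⁶·A⁻²

T = Wb/m² (flux density = flux per area),
    = kg·s⁻²·A⁻¹.
So T² = kg²·s⁻⁴·A⁻².
Hz = 1/s = s⁻¹ (frequency is cycles per second).
Bq = 1/s = s⁻¹ (activity is decays per second).
Combining: T²·Hz·Bq = (kg²·s⁻⁴·A⁻²) · s⁻¹ · s⁻¹ = kg²·s⁻⁶·A⁻².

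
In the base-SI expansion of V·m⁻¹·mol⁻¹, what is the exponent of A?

V = W/A (potential = power per current),
    = kg·m²·s⁻³·A⁻¹.
Combining: V·m⁻¹·mol⁻¹ = (kg·m²·s⁻³·A⁻¹) · m⁻¹ · mol⁻¹ = kg·m·s⁻³·A⁻¹·mol⁻¹.
The exponent of A is -1.

-1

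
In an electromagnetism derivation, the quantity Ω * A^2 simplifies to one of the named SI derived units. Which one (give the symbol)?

Ω = kg·m²·s⁻³·A⁻².
Combining: Ω·A² = (kg·m²·s⁻³·A⁻²) · A² = kg·m²·s⁻³.
kg·m²·s⁻³ is the base-SI form of the watt.

W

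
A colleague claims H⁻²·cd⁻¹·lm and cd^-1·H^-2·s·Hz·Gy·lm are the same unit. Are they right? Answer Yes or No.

Left side:
  H = kg·m²·s⁻²·A⁻².
  So H⁻² = kg⁻²·m⁻⁴·s⁴·A⁴.
  lm = cd.
  Combining: H⁻²·cd⁻¹·lm = (kg⁻²·m⁻⁴·s⁴·A⁴) · cd⁻¹ · cd = kg⁻²·m⁻⁴·s⁴·A⁴.
Right side:
  H = Wb/A (inductance = flux per current),
      = kg·m²·s⁻²·A⁻².
  So H⁻² = kg⁻²·m⁻⁴·s⁴·A⁴.
  Hz = 1/s = s⁻¹ (frequency is cycles per second).
  Gy = J/kg (absorbed dose = energy per mass),
      = m²·s⁻².
  lm = cd·sr = cd (luminous flux; sr is dimensionless).
  Combining: cd⁻¹·H⁻²·s·Hz·Gy·lm = cd⁻¹ · (kg⁻²·m⁻⁴·s⁴·A⁴) · s · s⁻¹ · (m²·s⁻²) · cd = kg⁻²·m⁻²·s²·A⁴.
Left is kg⁻²·m⁻⁴·s⁴·A⁴; right is kg⁻²·m⁻²·s²·A⁴ — different.

No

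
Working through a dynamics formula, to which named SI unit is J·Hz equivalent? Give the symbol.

J = N·m (work = force × distance),
    = kg·m²·s⁻².
Hz = 1/s = s⁻¹ (frequency is cycles per second).
Combining: J·Hz = (kg·m²·s⁻²) · s⁻¹ = kg·m²·s⁻³.
kg·m²·s⁻³ is the base-SI form of the watt.

W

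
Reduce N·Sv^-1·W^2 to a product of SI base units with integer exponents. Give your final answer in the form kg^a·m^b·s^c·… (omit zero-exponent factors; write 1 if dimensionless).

kg³·m³·s⁻⁶

N = kg·m/s² = kg·m·s⁻² (force = mass × acceleration).
Sv = J/kg (equivalent dose = energy per mass),
    = m²·s⁻².
So Sv⁻¹ = m⁻²·s².
W = J/s (power = energy per time),
    = kg·m²·s⁻³.
So W² = kg²·m⁴·s⁻⁶.
Combining: N·Sv⁻¹·W² = (kg·m·s⁻²) · (m⁻²·s²) · (kg²·m⁴·s⁻⁶) = kg³·m³·s⁻⁶.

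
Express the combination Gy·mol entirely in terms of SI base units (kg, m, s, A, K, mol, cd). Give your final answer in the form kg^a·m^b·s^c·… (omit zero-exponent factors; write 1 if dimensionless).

Gy = J/kg (absorbed dose = energy per mass),
    = m²·s⁻².
Combining: Gy·mol = (m²·s⁻²) · mol = m²·s⁻²·mol.

m²·s⁻²·mol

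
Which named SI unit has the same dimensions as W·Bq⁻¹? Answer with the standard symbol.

J

W = J/s (power = energy per time),
    = kg·m²·s⁻³.
Bq = 1/s = s⁻¹ (activity is decays per second).
So Bq⁻¹ = s.
Combining: W·Bq⁻¹ = (kg·m²·s⁻³) · s = kg·m²·s⁻².
kg·m²·s⁻² is the base-SI form of the joule.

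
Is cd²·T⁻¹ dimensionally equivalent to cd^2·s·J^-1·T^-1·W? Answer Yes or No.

Left side:
  T = kg·s⁻²·A⁻¹.
  So T⁻¹ = kg⁻¹·s²·A.
  Combining: cd²·T⁻¹ = cd² · (kg⁻¹·s²·A) = kg⁻¹·s²·A·cd².
Right side:
  J = N·m (work = force × distance),
      = kg·m²·s⁻².
  So J⁻¹ = kg⁻¹·m⁻²·s².
  T = Wb/m² (flux density = flux per area),
      = kg·s⁻²·A⁻¹.
  So T⁻¹ = kg⁻¹·s²·A.
  W = J/s (power = energy per time),
      = kg·m²·s⁻³.
  Combining: cd²·s·J⁻¹·T⁻¹·W = cd² · s · (kg⁻¹·m⁻²·s²) · (kg⁻¹·s²·A) · (kg·m²·s⁻³) = kg⁻¹·s²·A·cd².
Both reduce to kg⁻¹·s²·A·cd².

Yes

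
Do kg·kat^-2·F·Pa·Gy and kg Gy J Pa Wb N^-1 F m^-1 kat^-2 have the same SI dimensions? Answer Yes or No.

Left side:
  kat = s⁻¹·mol.
  So kat⁻² = s²·mol⁻².
  F = kg⁻¹·m⁻²·s⁴·A².
  Pa = kg·m⁻¹·s⁻².
  Gy = m²·s⁻².
  Combining: kg·kat⁻²·F·Pa·Gy = kg · (s²·mol⁻²) · (kg⁻¹·m⁻²·s⁴·A²) · (kg·m⁻¹·s⁻²) · (m²·s⁻²) = kg·m⁻¹·s²·A²·mol⁻².
Right side:
  Gy = J/kg (absorbed dose = energy per mass),
      = m²·s⁻².
  J = N·m (work = force × distance),
      = kg·m²·s⁻².
  Pa = N/m² (pressure = force per area),
      = kg·m⁻¹·s⁻².
  Wb = V·s (flux: a volt is a weber per second),
      = kg·m²·s⁻²·A⁻¹.
  N = kg·m/s² = kg·m·s⁻² (force = mass × acceleration).
  So N⁻¹ = kg⁻¹·m⁻¹·s².
  F = C/V (capacitance = charge per voltage),
      = A·s/(kg·m²·s⁻³·A⁻¹) (substituting C and V),
      = kg⁻¹·m⁻²·s⁴·A².
  kat = mol/s = s⁻¹·mol (catalytic activity).
  So kat⁻² = s²·mol⁻².
  Combining: kg·Gy·J·Pa·Wb·N⁻¹·F·m⁻¹·kat⁻² = kg · (m²·s⁻²) · (kg·m²·s⁻²) · (kg·m⁻¹·s⁻²) · (kg·m²·s⁻²·A⁻¹) · (kg⁻¹·m⁻¹·s²) · (kg⁻¹·m⁻²·s⁴·A²) · m⁻¹ · (s²·mol⁻²) = kg²·m·A·mol⁻².
Left is kg·m⁻¹·s²·A²·mol⁻²; right is kg²·m·A·mol⁻² — different.

No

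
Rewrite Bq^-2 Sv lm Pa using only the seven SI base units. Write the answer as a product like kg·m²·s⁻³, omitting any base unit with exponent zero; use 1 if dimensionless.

Bq = s⁻¹.
So Bq⁻² = s².
Sv = m²·s⁻².
lm = cd.
Pa = kg·m⁻¹·s⁻².
Combining: Bq⁻²·Sv·lm·Pa = s² · (m²·s⁻²) · cd · (kg·m⁻¹·s⁻²) = kg·m·s⁻²·cd.

kg·m·s⁻²·cd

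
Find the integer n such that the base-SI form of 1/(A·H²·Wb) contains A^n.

4

H = Wb/A (inductance = flux per current),
    = kg·m²·s⁻²·A⁻².
So H⁻² = kg⁻²·m⁻⁴·s⁴·A⁴.
Wb = V·s (flux: a volt is a weber per second),
    = kg·m²·s⁻²·A⁻¹.
So Wb⁻¹ = kg⁻¹·m⁻²·s²·A.
Combining: A⁻¹·H⁻²·Wb⁻¹ = A⁻¹ · (kg⁻²·m⁻⁴·s⁴·A⁴) · (kg⁻¹·m⁻²·s²·A) = kg⁻³·m⁻⁶·s⁶·A⁴.
The exponent of A is 4.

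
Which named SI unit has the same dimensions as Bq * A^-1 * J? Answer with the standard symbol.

V

Bq = 1/s = s⁻¹ (activity is decays per second).
J = N·m (work = force × distance),
    = kg·m²·s⁻².
Combining: Bq·A⁻¹·J = s⁻¹ · A⁻¹ · (kg·m²·s⁻²) = kg·m²·s⁻³·A⁻¹.
kg·m²·s⁻³·A⁻¹ is the base-SI form of the volt.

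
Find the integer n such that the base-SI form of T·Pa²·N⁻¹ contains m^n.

T = Wb/m² (flux density = flux per area),
    = kg·s⁻²·A⁻¹.
Pa = N/m² (pressure = force per area),
    = kg·m⁻¹·s⁻².
So Pa² = kg²·m⁻²·s⁻⁴.
N = kg·m/s² = kg·m·s⁻² (force = mass × acceleration).
So N⁻¹ = kg⁻¹·m⁻¹·s².
Combining: T·Pa²·N⁻¹ = (kg·s⁻²·A⁻¹) · (kg²·m⁻²·s⁻⁴) · (kg⁻¹·m⁻¹·s²) = kg²·m⁻³·s⁻⁴·A⁻¹.
The exponent of m is -3.

-3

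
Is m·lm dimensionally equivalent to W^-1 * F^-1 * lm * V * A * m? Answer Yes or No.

Left side:
  lm = cd.
  Combining: m·lm = m · cd = m·cd.
Right side:
  W = J/s (power = energy per time),
      = kg·m²·s⁻³.
  So W⁻¹ = kg⁻¹·m⁻²·s³.
  F = C/V (capacitance = charge per voltage),
      = A·s/(kg·m²·s⁻³·A⁻¹) (substituting C and V),
      = kg⁻¹·m⁻²·s⁴·A².
  So F⁻¹ = kg·m²·s⁻⁴·A⁻².
  lm = cd·sr = cd (luminous flux; sr is dimensionless).
  V = W/A (potential = power per current),
      = kg·m²·s⁻³·A⁻¹.
  Combining: W⁻¹·F⁻¹·lm·V·A·m = (kg⁻¹·m⁻²·s³) · (kg·m²·s⁻⁴·A⁻²) · cd · (kg·m²·s⁻³·A⁻¹) · A · m = kg·m³·s⁻⁴·A⁻²·cd.
Left is m·cd; right is kg·m³·s⁻⁴·A⁻²·cd — different.

No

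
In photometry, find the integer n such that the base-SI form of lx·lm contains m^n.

-2

lx = lm/m² (illuminance = luminous flux per area),
    = m⁻²·cd.
lm = cd·sr = cd (luminous flux; sr is dimensionless).
Combining: lx·lm = (m⁻²·cd) · cd = m⁻²·cd².
The exponent of m is -2.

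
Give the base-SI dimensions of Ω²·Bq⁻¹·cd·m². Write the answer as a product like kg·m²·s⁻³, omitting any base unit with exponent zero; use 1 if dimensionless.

kg²·m⁶·s⁻⁵·A⁻⁴·cd

Ω = kg·m²·s⁻³·A⁻².
So Ω² = kg²·m⁴·s⁻⁶·A⁻⁴.
Bq = s⁻¹.
So Bq⁻¹ = s.
Combining: Ω²·Bq⁻¹·cd·m² = (kg²·m⁴·s⁻⁶·A⁻⁴) · s · cd · m² = kg²·m⁶·s⁻⁵·A⁻⁴·cd.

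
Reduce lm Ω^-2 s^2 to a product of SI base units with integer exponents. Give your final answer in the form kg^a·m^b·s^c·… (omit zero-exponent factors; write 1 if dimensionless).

kg⁻²·m⁻⁴·s⁸·A⁴·cd

lm = cd.
Ω = kg·m²·s⁻³·A⁻².
So Ω⁻² = kg⁻²·m⁻⁴·s⁶·A⁴.
Combining: lm·Ω⁻²·s² = cd · (kg⁻²·m⁻⁴·s⁶·A⁴) · s² = kg⁻²·m⁻⁴·s⁸·A⁴·cd.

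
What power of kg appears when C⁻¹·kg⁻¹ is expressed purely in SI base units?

-1

C = A·s = s·A (charge = current × time).
So C⁻¹ = s⁻¹·A⁻¹.
Combining: C⁻¹·kg⁻¹ = (s⁻¹·A⁻¹) · kg⁻¹ = kg⁻¹·s⁻¹·A⁻¹.
The exponent of kg is -1.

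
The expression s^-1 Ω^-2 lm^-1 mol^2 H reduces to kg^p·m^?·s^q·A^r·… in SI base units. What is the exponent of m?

Ω = V/A (resistance = voltage per current),
    = kg·m²·s⁻³·A⁻².
So Ω⁻² = kg⁻²·m⁻⁴·s⁶·A⁴.
lm = cd·sr = cd (luminous flux; sr is dimensionless).
So lm⁻¹ = cd⁻¹.
H = Wb/A (inductance = flux per current),
    = kg·m²·s⁻²·A⁻².
Combining: s⁻¹·Ω⁻²·lm⁻¹·mol²·H = s⁻¹ · (kg⁻²·m⁻⁴·s⁶·A⁴) · cd⁻¹ · mol² · (kg·m²·s⁻²·A⁻²) = kg⁻¹·m⁻²·s³·A²·mol²·cd⁻¹.
The exponent of m is -2.

-2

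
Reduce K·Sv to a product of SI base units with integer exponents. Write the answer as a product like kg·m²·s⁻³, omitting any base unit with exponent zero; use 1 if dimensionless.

m²·s⁻²·K

Sv = J/kg (equivalent dose = energy per mass),
    = m²·s⁻².
Combining: K·Sv = K · (m²·s⁻²) = m²·s⁻²·K.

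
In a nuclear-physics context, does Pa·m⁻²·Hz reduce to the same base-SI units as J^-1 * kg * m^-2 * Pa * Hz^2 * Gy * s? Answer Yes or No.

Yes

Left side:
  Pa = N/m² (pressure = force per area),
      = kg·m⁻¹·s⁻².
  Hz = 1/s = s⁻¹ (frequency is cycles per second).
  Combining: Pa·m⁻²·Hz = (kg·m⁻¹·s⁻²) · m⁻² · s⁻¹ = kg·m⁻³·s⁻³.
Right side:
  J = N·m (work = force × distance),
      = kg·m²·s⁻².
  So J⁻¹ = kg⁻¹·m⁻²·s².
  Pa = N/m² (pressure = force per area),
      = kg·m⁻¹·s⁻².
  Hz = 1/s = s⁻¹ (frequency is cycles per second).
  So Hz² = s⁻².
  Gy = J/kg (absorbed dose = energy per mass),
      = m²·s⁻².
  Combining: J⁻¹·kg·m⁻²·Pa·Hz²·Gy·s = (kg⁻¹·m⁻²·s²) · kg · m⁻² · (kg·m⁻¹·s⁻²) · s⁻² · (m²·s⁻²) · s = kg·m⁻³·s⁻³.
Both reduce to kg·m⁻³·s⁻³.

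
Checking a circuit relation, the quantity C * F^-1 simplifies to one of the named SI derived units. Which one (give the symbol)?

V

C = A·s = s·A (charge = current × time).
F = C/V (capacitance = charge per voltage),
    = A·s/(kg·m²·s⁻³·A⁻¹) (substituting C and V),
    = kg⁻¹·m⁻²·s⁴·A².
So F⁻¹ = kg·m²·s⁻⁴·A⁻².
Combining: C·F⁻¹ = (s·A) · (kg·m²·s⁻⁴·A⁻²) = kg·m²·s⁻³·A⁻¹.
kg·m²·s⁻³·A⁻¹ is the base-SI form of the volt.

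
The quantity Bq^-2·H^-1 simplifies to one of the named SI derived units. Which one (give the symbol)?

Bq = 1/s = s⁻¹ (activity is decays per second).
So Bq⁻² = s².
H = Wb/A (inductance = flux per current),
    = kg·m²·s⁻²·A⁻².
So H⁻¹ = kg⁻¹·m⁻²·s²·A².
Combining: Bq⁻²·H⁻¹ = s² · (kg⁻¹·m⁻²·s²·A²) = kg⁻¹·m⁻²·s⁴·A².
kg⁻¹·m⁻²·s⁴·A² is the base-SI form of the farad.

F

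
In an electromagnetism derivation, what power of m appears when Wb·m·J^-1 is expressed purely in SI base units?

Wb = kg·m²·s⁻²·A⁻¹.
J = kg·m²·s⁻².
So J⁻¹ = kg⁻¹·m⁻²·s².
Combining: Wb·m·J⁻¹ = (kg·m²·s⁻²·A⁻¹) · m · (kg⁻¹·m⁻²·s²) = m·A⁻¹.
The exponent of m is 1.

1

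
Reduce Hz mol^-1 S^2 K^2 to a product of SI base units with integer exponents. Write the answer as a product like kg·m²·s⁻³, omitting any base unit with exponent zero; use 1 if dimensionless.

Hz = s⁻¹.
S = kg⁻¹·m⁻²·s³·A².
So S² = kg⁻²·m⁻⁴·s⁶·A⁴.
Combining: Hz·mol⁻¹·S²·K² = s⁻¹ · mol⁻¹ · (kg⁻²·m⁻⁴·s⁶·A⁴) · K² = kg⁻²·m⁻⁴·s⁵·A⁴·K²·mol⁻¹.

kg⁻²·m⁻⁴·s⁵·A⁴·K²·mol⁻¹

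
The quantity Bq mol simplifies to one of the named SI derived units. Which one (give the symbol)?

Bq = 1/s = s⁻¹ (activity is decays per second).
Combining: Bq·mol = s⁻¹ · mol = s⁻¹·mol.
s⁻¹·mol is the base-SI form of the katal.

kat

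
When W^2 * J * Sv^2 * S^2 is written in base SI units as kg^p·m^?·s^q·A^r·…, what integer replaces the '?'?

6

W = J/s (power = energy per time),
    = kg·m²·s⁻³.
So W² = kg²·m⁴·s⁻⁶.
J = N·m (work = force × distance),
    = kg·m²·s⁻².
Sv = J/kg (equivalent dose = energy per mass),
    = m²·s⁻².
So Sv² = m⁴·s⁻⁴.
S = 1/Ω (conductance is reciprocal resistance),
    = kg⁻¹·m⁻²·s³·A².
So S² = kg⁻²·m⁻⁴·s⁶·A⁴.
Combining: W²·J·Sv²·S² = (kg²·m⁴·s⁻⁶) · (kg·m²·s⁻²) · (m⁴·s⁻⁴) · (kg⁻²·m⁻⁴·s⁶·A⁴) = kg·m⁶·s⁻⁶·A⁴.
The exponent of m is 6.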